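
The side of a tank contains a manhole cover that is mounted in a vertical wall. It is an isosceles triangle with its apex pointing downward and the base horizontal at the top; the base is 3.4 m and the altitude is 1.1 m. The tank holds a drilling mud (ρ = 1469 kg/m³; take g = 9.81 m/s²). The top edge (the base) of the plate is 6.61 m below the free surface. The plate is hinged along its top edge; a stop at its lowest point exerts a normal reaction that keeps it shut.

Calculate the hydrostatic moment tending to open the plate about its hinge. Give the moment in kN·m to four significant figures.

γ = ρg = 1469 × 9.81 / 1000 = 14.41089 kN/m³.
With the apex down, the centroid sits h/3 = 1.1/3 = 0.366667 m below the base (the top edge), so the centroid depth is h_c = 6.61 + 0.366667 = 6.97667 m.
A = ½ × 3.4 × 1.1 = 1.87 m².
Resultant F = γ·h_c·A = 14.41089 × 6.97667 × 1.87 = 188.01 kN.
I_c = b·h³/36 = 3.4 × 1.1³/36 = 0.125706 m⁴.
Centre of pressure: y_p = y_c + I_c/(y_c·A) = 6.97667 + 0.125706/(6.97667 × 1.87) = 6.97667 + 0.00963532 = 6.98631 m along the plane.
The resultant acts 0.366667 + 0.00963532 = 0.376302 m (along the plate) below the hinge at the top edge, so the moment about the hinge is M = F × 0.376302 = 188.01 × 0.376302 = 70.7485 kN·m.

M ≈ 70.75 kN·m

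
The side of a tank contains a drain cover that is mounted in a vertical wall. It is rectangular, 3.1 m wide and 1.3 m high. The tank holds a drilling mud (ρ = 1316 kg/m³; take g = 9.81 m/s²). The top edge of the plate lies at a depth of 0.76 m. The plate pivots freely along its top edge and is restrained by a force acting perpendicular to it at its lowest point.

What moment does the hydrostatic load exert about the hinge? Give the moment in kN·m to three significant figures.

M ≈ 55.0 kN·m

γ = ρg = 1316 × 9.81 / 1000 = 12.90996 kN/m³.
The centroid lies 1.3/2 = 0.65 m below the top edge, so the centroid depth is h_c = 0.76 + 0.65 = 1.41 m.
A = 3.1 × 1.3 = 4.03 m².
Resultant F = γ·h_c·A = 12.90996 × 1.41 × 4.03 = 73.3583 kN.
I_c = b·h³/12 = 3.1 × 1.3³/12 = 0.567558 m⁴.
Centre of pressure: y_p = y_c + I_c/(y_c·A) = 1.41 + 0.567558/(1.41 × 4.03) = 1.41 + 0.0998817 = 1.50988 m along the plane.
The resultant acts 0.65 + 0.0998817 = 0.749882 m (along the plate) below the hinge at the top edge, so the moment about the hinge is M = F × 0.749882 = 73.3583 × 0.749882 = 55.0101 kN·m.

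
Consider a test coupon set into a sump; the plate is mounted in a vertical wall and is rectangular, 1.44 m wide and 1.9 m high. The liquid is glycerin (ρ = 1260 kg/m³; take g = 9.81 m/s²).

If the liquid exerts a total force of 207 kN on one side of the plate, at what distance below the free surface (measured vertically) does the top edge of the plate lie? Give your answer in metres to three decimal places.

d_top ≈ 5.171 m

γ = ρg = 1260 × 9.81 / 1000 = 12.3606 kN/m³.
A = 1.44 × 1.9 = 2.736 m².
From F = γ·h_c·A, the centroid depth is h_c = 207/(12.3606 × 2.736) = 6.12089 m.
The centroid lies 1.9/2 = 0.95 m below the top edge, so the top edge sits at h_top = 6.12089 − 0.95 = 5.17089 m below the surface.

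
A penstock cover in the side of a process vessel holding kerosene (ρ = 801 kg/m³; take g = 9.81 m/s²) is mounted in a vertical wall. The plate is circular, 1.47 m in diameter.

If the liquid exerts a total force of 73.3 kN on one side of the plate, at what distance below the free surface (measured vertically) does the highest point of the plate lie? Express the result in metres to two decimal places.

d_top ≈ 4.76 m

γ = ρg = 801 × 9.81 / 1000 = 7.85781 kN/m³.
A = π(0.735)² = 1.69717 m².
From F = γ·h_c·A, the centroid depth is h_c = 73.3/(7.85781 × 1.69717) = 5.49638 m.
The centroid is at the centre, 0.735 m below the top of the plate, so the highest point sits at h_top = 5.49638 − 0.735 = 4.76138 m below the surface.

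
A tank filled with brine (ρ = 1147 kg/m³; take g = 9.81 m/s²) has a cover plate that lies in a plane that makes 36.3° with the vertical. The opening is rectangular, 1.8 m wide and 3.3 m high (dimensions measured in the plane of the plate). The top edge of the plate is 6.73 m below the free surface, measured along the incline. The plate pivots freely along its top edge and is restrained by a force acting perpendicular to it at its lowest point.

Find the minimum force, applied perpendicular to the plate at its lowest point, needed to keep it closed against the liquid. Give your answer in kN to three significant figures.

γ = ρg = 1147 × 9.81 / 1000 = 11.25207 kN/m³.
The plate makes 36.3° with the vertical, i.e. θ = 90° − 36.3° = 53.7° to the horizontal. Measuring y along the incline from the free-surface line, vertical depth h = y·sinθ with sinθ = 0.805928.
The centroid lies 3.3/2 = 1.65 m below the top edge, so y_c = 6.73 + 1.65 = 8.38 m and h_c = 8.38 × 0.805928 = 6.75368 m.
A = 1.8 × 3.3 = 5.94 m².
Resultant F = γ·h_c·A = 11.25207 × 6.75368 × 5.94 = 451.398 kN.
I_c = b·h³/12 = 1.8 × 3.3³/12 = 5.39055 m⁴.
Centre of pressure: y_p = y_c + I_c/(y_c·A) = 8.38 + 5.39055/(8.38 × 5.94) = 8.38 + 0.108294 = 8.48829 m along the plane.
The resultant acts 1.65 + 0.108294 = 1.75829 m (along the plate) below the hinge at the top edge, so the moment about the hinge is M = F × 1.75829 = 451.398 × 1.75829 = 793.689 kN·m.
A normal force at the bottom, 3.3 m from the hinge, must supply this moment: P = 793.689/3.3 = 240.512 kN.

P ≈ 241 kN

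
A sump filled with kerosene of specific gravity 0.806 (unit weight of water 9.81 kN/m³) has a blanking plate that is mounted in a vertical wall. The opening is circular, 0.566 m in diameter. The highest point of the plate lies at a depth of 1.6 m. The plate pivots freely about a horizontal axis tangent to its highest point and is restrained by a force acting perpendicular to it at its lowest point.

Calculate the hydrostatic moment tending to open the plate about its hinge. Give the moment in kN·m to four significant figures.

γ = 0.806 × 9.81 = 7.90686 kN/m³.
The centroid is at the centre, 0.283 m below the top of the plate, so the centroid depth is h_c = 1.6 + 0.283 = 1.883 m.
A = π(0.283)² = 0.251607 m².
Resultant F = γ·h_c·A = 7.90686 × 1.883 × 0.251607 = 3.74608 kN.
I_c = πr⁴/4 = π × 0.283⁴/4 = 0.00503774 m⁴.
Centre of pressure: y_p = y_c + I_c/(y_c·A) = 1.883 + 0.00503774/(1.883 × 0.251607) = 1.883 + 0.0106332 = 1.89363 m along the plane.
The resultant acts 0.283 + 0.0106332 = 0.293633 m (along the plate) below the hinge at the top edge, so the moment about the hinge is M = F × 0.293633 = 3.74608 × 0.293633 = 1.09997 kN·m.

M ≈ 1.100 kN·m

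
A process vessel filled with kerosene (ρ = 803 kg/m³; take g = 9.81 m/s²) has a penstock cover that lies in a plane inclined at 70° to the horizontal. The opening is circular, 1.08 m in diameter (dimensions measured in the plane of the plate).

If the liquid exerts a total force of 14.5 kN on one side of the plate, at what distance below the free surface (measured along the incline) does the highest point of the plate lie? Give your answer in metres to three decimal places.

y_top ≈ 1.598 m

γ = ρg = 803 × 9.81 / 1000 = 7.87743 kN/m³.
A = π(0.54)² = 0.916088 m².
From F = γ·h_c·A, the centroid depth is h_c = 14.5/(7.87743 × 0.916088) = 2.00931 m.
Let θ = 70° be the plate's angle to the horizontal; measure y along the incline from where the plane meets the free surface. Vertical depth h = y·sinθ with sinθ = 0.939693.
Along the incline, y_c = h_c/sinθ = 2.00931/0.939693 = 2.13826 m.
The centroid is at the centre, 0.54 m below the top of the plate, so the highest point sits at y_top = 2.13826 − 0.54 = 1.59826 m along the incline.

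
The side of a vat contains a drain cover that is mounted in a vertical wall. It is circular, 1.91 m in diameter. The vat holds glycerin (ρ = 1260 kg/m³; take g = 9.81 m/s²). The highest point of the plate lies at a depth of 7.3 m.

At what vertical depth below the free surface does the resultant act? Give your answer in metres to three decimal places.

h_p = 8.283 m

γ = ρg = 1260 × 9.81 / 1000 = 12.3606 kN/m³.
The centroid is at the centre, 0.955 m below the top of the plate, so the centroid depth is h_c = 7.3 + 0.955 = 8.255 m.
A = π(0.955)² = 2.86521 m².
Resultant F = γ·h_c·A = 12.3606 × 8.255 × 2.86521 = 292.357 kN.
I_c = πr⁴/4 = π × 0.955⁴/4 = 0.653286 m⁴.
Centre of pressure: y_p = y_c + I_c/(y_c·A) = 8.255 + 0.653286/(8.255 × 2.86521) = 8.255 + 0.0276204 = 8.28262 m along the plane.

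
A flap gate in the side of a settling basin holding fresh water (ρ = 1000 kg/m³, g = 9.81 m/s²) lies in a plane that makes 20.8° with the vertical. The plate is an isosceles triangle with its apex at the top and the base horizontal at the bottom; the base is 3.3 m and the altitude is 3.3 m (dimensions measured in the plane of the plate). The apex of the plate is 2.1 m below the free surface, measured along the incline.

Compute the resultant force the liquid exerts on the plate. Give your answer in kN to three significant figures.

γ = ρg = 1000 × 9.81 = 9810 N/m³ = 9.81 kN/m³.
The plate makes 20.8° with the vertical, i.e. θ = 90° − 20.8° = 69.2° to the horizontal. Measuring y along the incline from the free-surface line, vertical depth h = y·sinθ with sinθ = 0.934826.
With the apex up, the centroid sits 2h/3 = 2 × 3.3/3 = 2.2 m below the apex, so y_c = 2.1 + 2.2 = 4.3 m and h_c = 4.3 × 0.934826 = 4.01975 m.
A = ½ × 3.3 × 3.3 = 5.445 m².
Resultant F = γ·h_c·A = 9.81 × 4.01975 × 5.445 = 214.717 kN.

F ≈ 215 kN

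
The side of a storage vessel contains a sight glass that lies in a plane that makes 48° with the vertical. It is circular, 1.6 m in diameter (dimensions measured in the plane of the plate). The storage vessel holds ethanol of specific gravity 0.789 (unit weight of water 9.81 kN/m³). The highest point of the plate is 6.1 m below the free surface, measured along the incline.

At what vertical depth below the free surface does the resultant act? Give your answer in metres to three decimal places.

h_p = 4.633 m

γ = 0.789 × 9.81 = 7.74009 kN/m³.
The plate makes 48° with the vertical, i.e. θ = 90° − 48° = 42° to the horizontal. Measuring y along the incline from the free-surface line, vertical depth h = y·sinθ with sinθ = 0.669131.
The centroid is at the centre, 0.8 m below the top of the plate, so y_c = 6.1 + 0.8 = 6.9 m and h_c = 6.9 × 0.669131 = 4.617 m.
A = π(0.8)² = 2.01062 m².
Resultant F = γ·h_c·A = 7.74009 × 4.617 × 2.01062 = 71.8515 kN.
I_c = πr⁴/4 = π × 0.8⁴/4 = 0.321699 m⁴.
Centre of pressure: y_p = y_c + I_c/(y_c·A) = 6.9 + 0.321699/(6.9 × 2.01062) = 6.9 + 0.0231884 = 6.92319 m along the plane.
Vertically, h_p = y_p·sinθ = 6.92319 × 0.669131 = 4.63252 m.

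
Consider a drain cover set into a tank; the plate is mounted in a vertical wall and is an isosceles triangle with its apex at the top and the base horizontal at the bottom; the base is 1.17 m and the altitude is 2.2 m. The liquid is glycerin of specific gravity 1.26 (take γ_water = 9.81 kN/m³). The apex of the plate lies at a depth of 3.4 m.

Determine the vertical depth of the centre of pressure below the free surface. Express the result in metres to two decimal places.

γ = 1.26 × 9.81 = 12.3606 kN/m³.
With the apex up, the centroid sits 2h/3 = 2 × 2.2/3 = 1.46667 m below the apex, so the centroid depth is h_c = 3.4 + 1.46667 = 4.86667 m.
A = ½ × 1.17 × 2.2 = 1.287 m².
Resultant F = γ·h_c·A = 12.3606 × 4.86667 × 1.287 = 77.4194 kN.
I_c = b·h³/36 = 1.17 × 2.2³/36 = 0.34606 m⁴.
Centre of pressure: y_p = y_c + I_c/(y_c·A) = 4.86667 + 0.34606/(4.86667 × 1.287) = 4.86667 + 0.0552511 = 4.92192 m along the plane.

h_p = 4.92 m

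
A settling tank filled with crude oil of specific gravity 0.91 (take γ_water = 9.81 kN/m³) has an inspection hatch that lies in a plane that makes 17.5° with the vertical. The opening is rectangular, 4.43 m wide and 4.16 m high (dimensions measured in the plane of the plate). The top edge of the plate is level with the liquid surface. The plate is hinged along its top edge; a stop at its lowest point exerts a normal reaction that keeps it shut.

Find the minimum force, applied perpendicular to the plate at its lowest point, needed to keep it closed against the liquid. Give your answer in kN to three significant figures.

γ = 0.91 × 9.81 = 8.9271 kN/m³.
The plate makes 17.5° with the vertical, i.e. θ = 90° − 17.5° = 72.5° to the horizontal. Measuring y along the incline from the free-surface line, vertical depth h = y·sinθ with sinθ = 0.953717.
The centroid lies 4.16/2 = 2.08 m below the top edge, so y_c = 2.08 m and h_c = 2.08 × 0.953717 = 1.98373 m.
A = 4.43 × 4.16 = 18.4288 m².
Resultant F = γ·h_c·A = 8.9271 × 1.98373 × 18.4288 = 326.355 kN.
I_c = b·h³/12 = 4.43 × 4.16³/12 = 26.5768 m⁴.
Centre of pressure: y_p = y_c + I_c/(y_c·A) = 2.08 + 26.5768/(2.08 × 18.4288) = 2.08 + 0.693334 = 2.77333 m along the plane.
The resultant acts 2.08 + 0.693334 = 2.77333 m (along the plate) below the hinge at the top edge, so the moment about the hinge is M = F × 2.77333 = 326.355 × 2.77333 = 905.09 kN·m.
A normal force at the bottom, 4.16 m from the hinge, must supply this moment: P = 905.09/4.16 = 217.57 kN.

P ≈ 218 kN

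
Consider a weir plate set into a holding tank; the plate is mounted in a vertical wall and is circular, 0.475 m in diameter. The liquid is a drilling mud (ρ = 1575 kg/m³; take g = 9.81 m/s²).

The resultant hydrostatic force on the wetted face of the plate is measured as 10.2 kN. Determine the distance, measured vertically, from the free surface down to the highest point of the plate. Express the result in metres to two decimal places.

γ = ρg = 1575 × 9.81 / 1000 = 15.45075 kN/m³.
A = π(0.2375)² = 0.177205 m².
From F = γ·h_c·A, the centroid depth is h_c = 10.2/(15.45075 × 0.177205) = 3.72541 m.
The centroid is at the centre, 0.2375 m below the top of the plate, so the highest point sits at h_top = 3.72541 − 0.2375 = 3.48791 m below the surface.

d_top ≈ 3.49 m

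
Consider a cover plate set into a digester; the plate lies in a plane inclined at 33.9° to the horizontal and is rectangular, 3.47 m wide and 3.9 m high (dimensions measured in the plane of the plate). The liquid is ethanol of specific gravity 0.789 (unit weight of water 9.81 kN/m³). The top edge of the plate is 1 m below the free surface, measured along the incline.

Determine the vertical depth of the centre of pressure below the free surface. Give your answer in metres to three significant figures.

h_p = 1.88 m

γ = 0.789 × 9.81 = 7.74009 kN/m³.
Let θ = 33.9° be the plate's angle to the horizontal; measure y along the incline from where the plane meets the free surface. Vertical depth h = y·sinθ with sinθ = 0.557745.
The centroid lies 3.9/2 = 1.95 m below the top edge, so y_c = 1 + 1.95 = 2.95 m and h_c = 2.95 × 0.557745 = 1.64535 m.
A = 3.47 × 3.9 = 13.533 m².
Resultant F = γ·h_c·A = 7.74009 × 1.64535 × 13.533 = 172.345 kN.
I_c = b·h³/12 = 3.47 × 3.9³/12 = 17.1531 m⁴.
Centre of pressure: y_p = y_c + I_c/(y_c·A) = 2.95 + 17.1531/(2.95 × 13.533) = 2.95 + 0.429662 = 3.37966 m along the plane.
Vertically, h_p = y_p·sinθ = 3.37966 × 0.557745 = 1.88499 m.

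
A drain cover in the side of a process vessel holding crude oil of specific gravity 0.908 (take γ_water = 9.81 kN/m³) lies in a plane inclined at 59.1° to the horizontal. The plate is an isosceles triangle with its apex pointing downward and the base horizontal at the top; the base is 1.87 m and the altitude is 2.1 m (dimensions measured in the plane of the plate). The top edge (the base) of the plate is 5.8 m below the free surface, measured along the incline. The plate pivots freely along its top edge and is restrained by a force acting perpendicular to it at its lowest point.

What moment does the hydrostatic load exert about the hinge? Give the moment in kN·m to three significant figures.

M ≈ 72.0 kN·m

γ = 0.908 × 9.81 = 8.90748 kN/m³.
Let θ = 59.1° be the plate's angle to the horizontal; measure y along the incline from where the plane meets the free surface. Vertical depth h = y·sinθ with sinθ = 0.858065.
With the apex down, the centroid sits h/3 = 2.1/3 = 0.7 m below the base (the top edge), so y_c = 5.8 + 0.7 = 6.5 m and h_c = 6.5 × 0.858065 = 5.57742 m.
A = ½ × 1.87 × 2.1 = 1.9635 m².
Resultant F = γ·h_c·A = 8.90748 × 5.57742 × 1.9635 = 97.5482 kN.
I_c = b·h³/36 = 1.87 × 2.1³/36 = 0.481058 m⁴.
Centre of pressure: y_p = y_c + I_c/(y_c·A) = 6.5 + 0.481058/(6.5 × 1.9635) = 6.5 + 0.0376923 = 6.53769 m along the plane.
The resultant acts 0.7 + 0.0376923 = 0.737692 m (along the plate) below the hinge at the top edge, so the moment about the hinge is M = F × 0.737692 = 97.5482 × 0.737692 = 71.9605 kN·m.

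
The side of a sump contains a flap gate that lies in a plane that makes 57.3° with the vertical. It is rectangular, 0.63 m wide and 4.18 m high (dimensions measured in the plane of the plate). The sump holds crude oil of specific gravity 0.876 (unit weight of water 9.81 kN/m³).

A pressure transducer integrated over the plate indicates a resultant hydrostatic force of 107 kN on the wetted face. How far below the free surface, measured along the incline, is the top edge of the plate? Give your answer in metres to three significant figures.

γ = 0.876 × 9.81 = 8.59356 kN/m³.
A = 0.63 × 4.18 = 2.6334 m².
From F = γ·h_c·A, the centroid depth is h_c = 107/(8.59356 × 2.6334) = 4.72818 m.
The plate makes 57.3° with the vertical, i.e. θ = 90° − 57.3° = 32.7° to the horizontal. Measuring y along the incline from the free-surface line, vertical depth h = y·sinθ with sinθ = 0.540240.
Along the incline, y_c = h_c/sinθ = 4.72818/0.540240 = 8.752 m.
The centroid lies 4.18/2 = 2.09 m below the top edge, so the top edge sits at y_top = 8.752 − 2.09 = 6.662 m along the incline.

y_top ≈ 6.66 m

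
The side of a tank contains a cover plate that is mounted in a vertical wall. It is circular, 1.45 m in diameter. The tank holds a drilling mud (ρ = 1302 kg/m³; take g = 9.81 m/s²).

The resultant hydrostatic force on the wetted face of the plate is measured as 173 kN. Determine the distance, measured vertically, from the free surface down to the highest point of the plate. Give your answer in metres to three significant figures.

d_top ≈ 7.48 m

γ = ρg = 1302 × 9.81 / 1000 = 12.77262 kN/m³.
A = π(0.725)² = 1.6513 m².
From F = γ·h_c·A, the centroid depth is h_c = 173/(12.77262 × 1.6513) = 8.20238 m.
The centroid is at the centre, 0.725 m below the top of the plate, so the highest point sits at h_top = 8.20238 − 0.725 = 7.47738 m below the surface.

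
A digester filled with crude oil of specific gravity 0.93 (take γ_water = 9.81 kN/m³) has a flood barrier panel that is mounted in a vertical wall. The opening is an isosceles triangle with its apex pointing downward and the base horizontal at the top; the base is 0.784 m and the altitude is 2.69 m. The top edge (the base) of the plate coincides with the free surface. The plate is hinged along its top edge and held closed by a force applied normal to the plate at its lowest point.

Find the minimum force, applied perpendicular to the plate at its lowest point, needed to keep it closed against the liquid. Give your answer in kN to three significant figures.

γ = 0.93 × 9.81 = 9.1233 kN/m³.
With the apex down, the centroid sits h/3 = 2.69/3 = 0.896667 m below the base (the top edge), so the centroid depth is h_c = 0.896667 m.
A = ½ × 0.784 × 2.69 = 1.05448 m².
Resultant F = γ·h_c·A = 9.1233 × 0.896667 × 1.05448 = 8.62624 kN.
I_c = b·h³/36 = 0.784 × 2.69³/36 = 0.423907 m⁴.
Centre of pressure: y_p = y_c + I_c/(y_c·A) = 0.896667 + 0.423907/(0.896667 × 1.05448) = 0.896667 + 0.448333 = 1.345 m along the plane.
The resultant acts 0.896667 + 0.448333 = 1.345 m (along the plate) below the hinge at the top edge, so the moment about the hinge is M = F × 1.345 = 8.62624 × 1.345 = 11.6023 kN·m.
A normal force at the bottom, 2.69 m from the hinge, must supply this moment: P = 11.6023/2.69 = 4.31312 kN.

P ≈ 4.31 kN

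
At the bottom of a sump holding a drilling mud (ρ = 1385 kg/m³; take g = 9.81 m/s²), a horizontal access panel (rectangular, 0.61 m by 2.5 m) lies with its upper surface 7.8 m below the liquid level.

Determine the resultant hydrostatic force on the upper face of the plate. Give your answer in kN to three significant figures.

F ≈ 162 kN

γ = ρg = 1385 × 9.81 / 1000 = 13.58685 kN/m³.
The plate is horizontal, so pressure is uniform at p = γ·h = 13.58685 × 7.8 = 105.977 kN/m².
A = 0.61 × 2.5 = 1.525 m².
F = p·A = 105.977 × 1.525 = 161.615 kN.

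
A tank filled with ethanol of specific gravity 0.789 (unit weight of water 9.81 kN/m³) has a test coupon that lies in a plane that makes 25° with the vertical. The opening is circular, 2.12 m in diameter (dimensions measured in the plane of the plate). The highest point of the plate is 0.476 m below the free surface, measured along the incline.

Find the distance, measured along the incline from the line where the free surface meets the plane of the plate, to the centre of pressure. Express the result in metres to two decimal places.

y_p = 1.72 m

γ = 0.789 × 9.81 = 7.74009 kN/m³.
The plate makes 25° with the vertical, i.e. θ = 90° − 25° = 65° to the horizontal. Measuring y along the incline from the free-surface line, vertical depth h = y·sinθ with sinθ = 0.906308.
The centroid is at the centre, 1.06 m below the top of the plate, so y_c = 0.476 + 1.06 = 1.536 m and h_c = 1.536 × 0.906308 = 1.39209 m.
A = π(1.06)² = 3.52989 m².
Resultant F = γ·h_c·A = 7.74009 × 1.39209 × 3.52989 = 38.0342 kN.
I_c = πr⁴/4 = π × 1.06⁴/4 = 0.991547 m⁴.
Centre of pressure: y_p = y_c + I_c/(y_c·A) = 1.536 + 0.991547/(1.536 × 3.52989) = 1.536 + 0.182878 = 1.71888 m along the plane.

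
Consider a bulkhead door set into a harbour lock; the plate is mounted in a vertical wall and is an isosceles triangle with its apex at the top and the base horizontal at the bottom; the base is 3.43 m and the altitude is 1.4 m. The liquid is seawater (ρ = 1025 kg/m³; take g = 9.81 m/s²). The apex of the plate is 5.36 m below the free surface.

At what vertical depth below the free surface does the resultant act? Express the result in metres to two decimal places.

γ = ρg = 1025 × 9.81 / 1000 = 10.05525 kN/m³.
With the apex up, the centroid sits 2h/3 = 2 × 1.4/3 = 0.933333 m below the apex, so the centroid depth is h_c = 5.36 + 0.933333 = 6.29333 m.
A = ½ × 3.43 × 1.4 = 2.401 m².
Resultant F = γ·h_c·A = 10.05525 × 6.29333 × 2.401 = 151.938 kN.
I_c = b·h³/36 = 3.43 × 1.4³/36 = 0.261442 m⁴.
Centre of pressure: y_p = y_c + I_c/(y_c·A) = 6.29333 + 0.261442/(6.29333 × 2.401) = 6.29333 + 0.0173023 = 6.31063 m along the plane.

h_p = 6.31 m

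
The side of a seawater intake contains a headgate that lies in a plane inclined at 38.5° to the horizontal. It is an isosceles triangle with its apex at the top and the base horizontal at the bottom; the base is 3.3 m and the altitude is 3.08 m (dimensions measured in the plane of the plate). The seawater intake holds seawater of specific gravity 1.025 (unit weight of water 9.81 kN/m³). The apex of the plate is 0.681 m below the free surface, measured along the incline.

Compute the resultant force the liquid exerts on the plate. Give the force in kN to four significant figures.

γ = 1.025 × 9.81 = 10.05525 kN/m³.
Let θ = 38.5° be the plate's angle to the horizontal; measure y along the incline from where the plane meets the free surface. Vertical depth h = y·sinθ with sinθ = 0.622515.
With the apex up, the centroid sits 2h/3 = 2 × 3.08/3 = 2.05333 m below the apex, so y_c = 0.681 + 2.05333 = 2.73433 m and h_c = 2.73433 × 0.622515 = 1.70216 m.
A = ½ × 3.3 × 3.08 = 5.082 m².
Resultant F = γ·h_c·A = 10.05525 × 1.70216 × 5.082 = 86.9817 kN.

F ≈ 86.98 kN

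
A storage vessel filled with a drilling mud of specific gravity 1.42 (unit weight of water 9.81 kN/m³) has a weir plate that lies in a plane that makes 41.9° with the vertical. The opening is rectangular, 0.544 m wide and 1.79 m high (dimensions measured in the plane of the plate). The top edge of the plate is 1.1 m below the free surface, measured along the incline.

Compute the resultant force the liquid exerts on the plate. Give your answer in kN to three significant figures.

F ≈ 20.1 kN

γ = 1.42 × 9.81 = 13.9302 kN/m³.
The plate makes 41.9° with the vertical, i.e. θ = 90° − 41.9° = 48.1° to the horizontal. Measuring y along the incline from the free-surface line, vertical depth h = y·sinθ with sinθ = 0.744312.
The centroid lies 1.79/2 = 0.895 m below the top edge, so y_c = 1.1 + 0.895 = 1.995 m and h_c = 1.995 × 0.744312 = 1.4849 m.
A = 0.544 × 1.79 = 0.97376 m².
Resultant F = γ·h_c·A = 13.9302 × 1.4849 × 0.97376 = 20.1422 kN.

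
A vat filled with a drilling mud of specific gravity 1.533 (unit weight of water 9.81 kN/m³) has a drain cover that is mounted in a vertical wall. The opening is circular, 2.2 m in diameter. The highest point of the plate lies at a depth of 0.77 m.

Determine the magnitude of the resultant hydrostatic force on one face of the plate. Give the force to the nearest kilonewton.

F ≈ 107 kN

γ = 1.533 × 9.81 = 15.03873 kN/m³.
The centroid is at the centre, 1.1 m below the top of the plate, so the centroid depth is h_c = 0.77 + 1.1 = 1.87 m.
A = π(1.1)² = 3.80133 m².
Resultant F = γ·h_c·A = 15.03873 × 1.87 × 3.80133 = 106.903 kN.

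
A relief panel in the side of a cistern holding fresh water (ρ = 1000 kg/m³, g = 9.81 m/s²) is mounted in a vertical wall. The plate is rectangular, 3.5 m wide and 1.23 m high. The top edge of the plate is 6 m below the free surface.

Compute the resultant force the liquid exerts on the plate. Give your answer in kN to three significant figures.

γ = ρg = 1000 × 9.81 = 9810 N/m³ = 9.81 kN/m³.
The centroid lies 1.23/2 = 0.615 m below the top edge, so the centroid depth is h_c = 6 + 0.615 = 6.615 m.
A = 3.5 × 1.23 = 4.305 m².
Resultant F = γ·h_c·A = 9.81 × 6.615 × 4.305 = 279.365 kN.

F ≈ 279 kN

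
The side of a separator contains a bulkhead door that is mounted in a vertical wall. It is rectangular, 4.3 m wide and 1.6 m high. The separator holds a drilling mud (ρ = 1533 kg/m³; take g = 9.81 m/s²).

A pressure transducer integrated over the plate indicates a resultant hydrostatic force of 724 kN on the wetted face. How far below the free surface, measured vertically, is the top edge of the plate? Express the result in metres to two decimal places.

d_top ≈ 6.20 m

γ = ρg = 1533 × 9.81 / 1000 = 15.03873 kN/m³.
A = 4.3 × 1.6 = 6.88 m².
From F = γ·h_c·A, the centroid depth is h_c = 724/(15.03873 × 6.88) = 6.99744 m.
The centroid lies 1.6/2 = 0.8 m below the top edge, so the top edge sits at h_top = 6.99744 − 0.8 = 6.19744 m below the surface.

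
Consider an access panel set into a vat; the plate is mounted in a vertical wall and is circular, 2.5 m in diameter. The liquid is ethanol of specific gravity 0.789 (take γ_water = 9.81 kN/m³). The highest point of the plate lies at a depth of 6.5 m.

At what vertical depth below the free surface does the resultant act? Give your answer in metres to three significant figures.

γ = 0.789 × 9.81 = 7.74009 kN/m³.
The centroid is at the centre, 1.25 m below the top of the plate, so the centroid depth is h_c = 6.5 + 1.25 = 7.75 m.
A = π(1.25)² = 4.90874 m².
Resultant F = γ·h_c·A = 7.74009 × 7.75 × 4.90874 = 294.454 kN.
I_c = πr⁴/4 = π × 1.25⁴/4 = 1.91748 m⁴.
Centre of pressure: y_p = y_c + I_c/(y_c·A) = 7.75 + 1.91748/(7.75 × 4.90874) = 7.75 + 0.0504033 = 7.8004 m along the plane.

h_p = 7.80 m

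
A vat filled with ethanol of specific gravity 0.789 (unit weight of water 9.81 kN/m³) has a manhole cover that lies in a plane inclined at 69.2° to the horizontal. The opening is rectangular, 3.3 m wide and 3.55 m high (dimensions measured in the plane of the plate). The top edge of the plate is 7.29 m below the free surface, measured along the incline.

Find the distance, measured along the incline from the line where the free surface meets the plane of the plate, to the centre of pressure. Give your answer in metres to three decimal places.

y_p = 9.181 m

γ = 0.789 × 9.81 = 7.74009 kN/m³.
Let θ = 69.2° be the plate's angle to the horizontal; measure y along the incline from where the plane meets the free surface. Vertical depth h = y·sinθ with sinθ = 0.934826.
The centroid lies 3.55/2 = 1.775 m below the top edge, so y_c = 7.29 + 1.775 = 9.065 m and h_c = 9.065 × 0.934826 = 8.4742 m.
A = 3.3 × 3.55 = 11.715 m².
Resultant F = γ·h_c·A = 7.74009 × 8.4742 × 11.715 = 768.399 kN.
I_c = b·h³/12 = 3.3 × 3.55³/12 = 12.3032 m⁴.
Centre of pressure: y_p = y_c + I_c/(y_c·A) = 9.065 + 12.3032/(9.065 × 11.715) = 9.065 + 0.115853 = 9.18085 m along the plane.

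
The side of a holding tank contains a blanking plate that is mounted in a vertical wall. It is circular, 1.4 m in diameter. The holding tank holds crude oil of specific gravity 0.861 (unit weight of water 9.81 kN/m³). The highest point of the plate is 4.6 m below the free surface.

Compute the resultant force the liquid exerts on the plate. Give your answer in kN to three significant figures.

γ = 0.861 × 9.81 = 8.44641 kN/m³.
The centroid is at the centre, 0.7 m below the top of the plate, so the centroid depth is h_c = 4.6 + 0.7 = 5.3 m.
A = π(0.7)² = 1.53938 m².
Resultant F = γ·h_c·A = 8.44641 × 5.3 × 1.53938 = 68.9118 kN.

F ≈ 68.9 kN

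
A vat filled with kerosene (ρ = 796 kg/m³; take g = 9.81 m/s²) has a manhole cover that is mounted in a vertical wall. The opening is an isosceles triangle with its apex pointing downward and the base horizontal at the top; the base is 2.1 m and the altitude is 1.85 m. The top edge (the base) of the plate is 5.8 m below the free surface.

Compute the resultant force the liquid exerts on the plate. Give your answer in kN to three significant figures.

γ = ρg = 796 × 9.81 / 1000 = 7.80876 kN/m³.
With the apex down, the centroid sits h/3 = 1.85/3 = 0.616667 m below the base (the top edge), so the centroid depth is h_c = 5.8 + 0.616667 = 6.41667 m.
A = ½ × 2.1 × 1.85 = 1.9425 m².
Resultant F = γ·h_c·A = 7.80876 × 6.41667 × 1.9425 = 97.3314 kN.

F ≈ 97.3 kN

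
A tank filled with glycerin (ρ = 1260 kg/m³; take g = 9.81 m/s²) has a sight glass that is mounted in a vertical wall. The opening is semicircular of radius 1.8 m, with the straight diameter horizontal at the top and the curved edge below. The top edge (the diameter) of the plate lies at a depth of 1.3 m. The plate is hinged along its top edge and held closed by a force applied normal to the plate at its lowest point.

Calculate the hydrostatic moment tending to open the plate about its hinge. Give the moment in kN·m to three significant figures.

M ≈ 113 kN·m

γ = ρg = 1260 × 9.81 / 1000 = 12.3606 kN/m³.
The centroid of a semicircle lies 4r/(3π) = 0.763944 m from the diameter, here below the top edge, so the centroid depth is h_c = 1.3 + 0.763944 = 2.06394 m.
A = πr²/2 = π × 1.8²/2 = 5.08938 m².
Resultant F = γ·h_c·A = 12.3606 × 2.06394 × 5.08938 = 129.838 kN.
I_c = (π/8 − 8/(9π))·r⁴ = 0.109757 × 1.8⁴ = 1.15219 m⁴.
Centre of pressure: y_p = y_c + I_c/(y_c·A) = 2.06394 + 1.15219/(2.06394 × 5.08938) = 2.06394 + 0.109689 = 2.17363 m along the plane.
The resultant acts 0.763944 + 0.109689 = 0.873633 m (along the plate) below the hinge at the top edge, so the moment about the hinge is M = F × 0.873633 = 129.838 × 0.873633 = 113.431 kN·m.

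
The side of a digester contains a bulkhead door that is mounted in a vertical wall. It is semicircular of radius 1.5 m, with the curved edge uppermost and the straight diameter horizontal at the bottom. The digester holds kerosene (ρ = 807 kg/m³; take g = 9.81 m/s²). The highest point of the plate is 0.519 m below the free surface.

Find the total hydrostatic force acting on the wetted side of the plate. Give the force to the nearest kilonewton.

F ≈ 39 kN

γ = ρg = 807 × 9.81 / 1000 = 7.91667 kN/m³.
The centroid lies 4r/(3π) = 0.63662 m above the diameter, so r − 4r/(3π) = 1.5 − 0.63662 = 0.86338 m below the topmost point, so the centroid depth is h_c = 0.519 + 0.86338 = 1.38238 m.
A = πr²/2 = π × 1.5²/2 = 3.53429 m².
Resultant F = γ·h_c·A = 7.91667 × 1.38238 × 3.53429 = 38.6787 kN.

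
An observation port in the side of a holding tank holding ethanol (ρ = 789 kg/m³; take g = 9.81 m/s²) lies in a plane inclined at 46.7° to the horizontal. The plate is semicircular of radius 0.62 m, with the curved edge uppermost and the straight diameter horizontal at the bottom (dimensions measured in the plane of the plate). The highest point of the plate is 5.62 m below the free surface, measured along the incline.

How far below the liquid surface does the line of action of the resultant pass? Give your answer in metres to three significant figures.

h_p = 4.35 m

γ = ρg = 789 × 9.81 / 1000 = 7.74009 kN/m³.
Let θ = 46.7° be the plate's angle to the horizontal; measure y along the incline from where the plane meets the free surface. Vertical depth h = y·sinθ with sinθ = 0.727773.
The centroid lies 4r/(3π) = 0.263136 m above the diameter, so r − 4r/(3π) = 0.62 − 0.263136 = 0.356864 m below the topmost point, so y_c = 5.62 + 0.356864 = 5.97686 m and h_c = 5.97686 × 0.727773 = 4.3498 m.
A = πr²/2 = π × 0.62²/2 = 0.603814 m².
Resultant F = γ·h_c·A = 7.74009 × 4.3498 × 0.603814 = 20.3291 kN.
I_c = (π/8 − 8/(9π))·r⁴ = 0.109757 × 0.62⁴ = 0.0162181 m⁴.
Centre of pressure: y_p = y_c + I_c/(y_c·A) = 5.97686 + 0.0162181/(5.97686 × 0.603814) = 5.97686 + 0.0044939 = 5.98135 m along the plane.
Vertically, h_p = y_p·sinθ = 5.98135 × 0.727773 = 4.35307 m.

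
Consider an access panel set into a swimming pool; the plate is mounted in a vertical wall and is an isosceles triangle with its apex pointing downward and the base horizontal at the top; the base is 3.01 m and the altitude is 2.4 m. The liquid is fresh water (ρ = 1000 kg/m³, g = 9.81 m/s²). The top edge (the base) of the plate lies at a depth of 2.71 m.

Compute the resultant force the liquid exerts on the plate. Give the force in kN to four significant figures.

F ≈ 124.4 kN

γ = ρg = 1000 × 9.81 = 9810 N/m³ = 9.81 kN/m³.
With the apex down, the centroid sits h/3 = 2.4/3 = 0.8 m below the base (the top edge), so the centroid depth is h_c = 2.71 + 0.8 = 3.51 m.
A = ½ × 3.01 × 2.4 = 3.612 m².
Resultant F = γ·h_c·A = 9.81 × 3.51 × 3.612 = 124.372 kN.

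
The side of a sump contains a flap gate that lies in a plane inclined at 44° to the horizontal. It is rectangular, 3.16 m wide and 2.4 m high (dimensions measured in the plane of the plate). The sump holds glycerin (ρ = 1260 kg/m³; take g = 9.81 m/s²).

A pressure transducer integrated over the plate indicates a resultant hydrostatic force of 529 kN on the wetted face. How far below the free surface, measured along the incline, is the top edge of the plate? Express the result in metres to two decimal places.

γ = ρg = 1260 × 9.81 / 1000 = 12.3606 kN/m³.
A = 3.16 × 2.4 = 7.584 m².
From F = γ·h_c·A, the centroid depth is h_c = 529/(12.3606 × 7.584) = 5.6431 m.
Let θ = 44° be the plate's angle to the horizontal; measure y along the incline from where the plane meets the free surface. Vertical depth h = y·sinθ with sinθ = 0.694658.
Along the incline, y_c = h_c/sinθ = 5.6431/0.694658 = 8.12357 m.
The centroid lies 2.4/2 = 1.2 m below the top edge, so the top edge sits at y_top = 8.12357 − 1.2 = 6.92357 m along the incline.

y_top ≈ 6.92 m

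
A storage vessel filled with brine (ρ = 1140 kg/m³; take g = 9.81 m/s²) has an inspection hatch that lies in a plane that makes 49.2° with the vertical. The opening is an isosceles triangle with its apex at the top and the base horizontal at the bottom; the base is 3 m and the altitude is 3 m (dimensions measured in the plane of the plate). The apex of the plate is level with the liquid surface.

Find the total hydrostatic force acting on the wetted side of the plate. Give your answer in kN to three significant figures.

F ≈ 65.8 kN

γ = ρg = 1140 × 9.81 / 1000 = 11.1834 kN/m³.
The plate makes 49.2° with the vertical, i.e. θ = 90° − 49.2° = 40.8° to the horizontal. Measuring y along the incline from the free-surface line, vertical depth h = y·sinθ with sinθ = 0.653421.
With the apex up, the centroid sits 2h/3 = 2 × 3/3 = 2 m below the apex, so y_c = 2 m and h_c = 2 × 0.653421 = 1.30684 m.
A = ½ × 3 × 3 = 4.5 m².
Resultant F = γ·h_c·A = 11.1834 × 1.30684 × 4.5 = 65.7671 kN.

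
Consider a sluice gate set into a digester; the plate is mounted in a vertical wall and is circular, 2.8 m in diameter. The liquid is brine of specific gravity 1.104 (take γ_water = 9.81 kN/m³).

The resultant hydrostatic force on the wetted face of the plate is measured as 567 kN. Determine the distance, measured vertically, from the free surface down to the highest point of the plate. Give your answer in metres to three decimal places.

γ = 1.104 × 9.81 = 10.83024 kN/m³.
A = π(1.4)² = 6.15752 m².
From F = γ·h_c·A, the centroid depth is h_c = 567/(10.83024 × 6.15752) = 8.50235 m.
The centroid is at the centre, 1.4 m below the top of the plate, so the highest point sits at h_top = 8.50235 − 1.4 = 7.10235 m below the surface.

d_top ≈ 7.102 m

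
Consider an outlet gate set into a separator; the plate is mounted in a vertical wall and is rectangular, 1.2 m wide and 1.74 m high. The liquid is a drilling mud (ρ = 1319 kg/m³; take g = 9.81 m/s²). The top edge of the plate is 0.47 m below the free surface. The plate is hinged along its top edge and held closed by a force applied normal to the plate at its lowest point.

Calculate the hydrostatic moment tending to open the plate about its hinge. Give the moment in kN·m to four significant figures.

M ≈ 38.31 kN·m

γ = ρg = 1319 × 9.81 / 1000 = 12.93939 kN/m³.
The centroid lies 1.74/2 = 0.87 m below the top edge, so the centroid depth is h_c = 0.47 + 0.87 = 1.34 m.
A = 1.2 × 1.74 = 2.088 m².
Resultant F = γ·h_c·A = 12.93939 × 1.34 × 2.088 = 36.2034 kN.
I_c = b·h³/12 = 1.2 × 1.74³/12 = 0.526802 m⁴.
Centre of pressure: y_p = y_c + I_c/(y_c·A) = 1.34 + 0.526802/(1.34 × 2.088) = 1.34 + 0.188283 = 1.52828 m along the plane.
The resultant acts 0.87 + 0.188283 = 1.05828 m (along the plate) below the hinge at the top edge, so the moment about the hinge is M = F × 1.05828 = 36.2034 × 1.05828 = 38.3133 kN·m.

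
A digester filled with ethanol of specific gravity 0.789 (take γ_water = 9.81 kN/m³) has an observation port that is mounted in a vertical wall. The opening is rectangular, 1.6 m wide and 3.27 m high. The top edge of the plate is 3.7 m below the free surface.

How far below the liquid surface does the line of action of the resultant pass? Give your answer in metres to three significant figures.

γ = 0.789 × 9.81 = 7.74009 kN/m³.
The centroid lies 3.27/2 = 1.635 m below the top edge, so the centroid depth is h_c = 3.7 + 1.635 = 5.335 m.
A = 1.6 × 3.27 = 5.232 m².
Resultant F = γ·h_c·A = 7.74009 × 5.335 × 5.232 = 216.047 kN.
I_c = b·h³/12 = 1.6 × 3.27³/12 = 4.6621 m⁴.
Centre of pressure: y_p = y_c + I_c/(y_c·A) = 5.335 + 4.6621/(5.335 × 5.232) = 5.335 + 0.167024 = 5.50202 m along the plane.

h_p = 5.50 m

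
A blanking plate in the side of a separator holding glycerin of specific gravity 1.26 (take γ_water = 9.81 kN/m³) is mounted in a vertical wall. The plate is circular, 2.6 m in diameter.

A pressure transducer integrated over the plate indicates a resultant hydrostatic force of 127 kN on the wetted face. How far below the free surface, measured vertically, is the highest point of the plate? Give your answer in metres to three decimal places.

d_top ≈ 0.635 m

γ = 1.26 × 9.81 = 12.3606 kN/m³.
A = π(1.3)² = 5.30929 m².
From F = γ·h_c·A, the centroid depth is h_c = 127/(12.3606 × 5.30929) = 1.93521 m.
The centroid is at the centre, 1.3 m below the top of the plate, so the highest point sits at h_top = 1.93521 − 1.3 = 0.63521 m below the surface.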